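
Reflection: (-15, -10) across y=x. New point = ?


Reflection rule for y=x: (y, x)
(-15, -10) -> (-10, -15)

(-10, -15)


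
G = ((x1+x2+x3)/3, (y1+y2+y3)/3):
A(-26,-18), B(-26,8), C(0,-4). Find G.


Gx = (-26- 26+0)/3 = -52/3 = -17.3333
Gy = (-18+8- 4)/3 = -14/3 = -4.6667

G = (-17.3333, -4.6667)


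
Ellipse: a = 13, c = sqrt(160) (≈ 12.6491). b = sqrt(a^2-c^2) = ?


b^2 = 13^2 - (sqrt(160))^2 = 169 - 160 = 9
b = sqrt(9) = 3

b = 3


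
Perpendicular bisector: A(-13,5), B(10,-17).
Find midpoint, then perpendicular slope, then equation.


Midpoint = (-1.5, -6)
Slope of AB = dy/dx = -22/23 = -0.9565
Perp slope = -dx/dy = 23/22 = 1.0455
b = My - (perp slope)*Mx = -6 + (23*(-1.5))/(-22) = -6 + 1.5682 = -4.4318

y = 1.0455x - 4.4318


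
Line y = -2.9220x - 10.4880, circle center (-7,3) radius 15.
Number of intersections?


Substitute y = -2.9220x - 10.4880: (x+ 7)^2 + (-2.9220x- 10.4880-3)^2 = 225
Expand to Ax^2 + Bx + C = 0, where b-k = -13.488
A = 1+m^2 = 9.538084
B = 2(m(b-k) - h) = 2(-2.9220*(-13.488) + 7) = 92.823872
C = h^2 + (b-k)^2 - r^2 = 49 + 181.926144 - 225 = 5.926144
disc = B^2-4AC = 8616.2712 - 226.0962 = 8390.1750
disc > 0

2 intersection points


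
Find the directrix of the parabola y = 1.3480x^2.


a = 1.3480
1/(4a) = 0.1855
directrix: y = -0.1855 = -0.1855

y = -0.1855


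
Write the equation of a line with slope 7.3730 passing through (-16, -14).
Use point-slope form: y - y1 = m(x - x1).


y + 14 = 7.3730(x + 16)
y = 7.3730x - 14 - 7.3730*(-16)
y = 7.3730x + 103.9680

y = 7.3730x + 103.9680


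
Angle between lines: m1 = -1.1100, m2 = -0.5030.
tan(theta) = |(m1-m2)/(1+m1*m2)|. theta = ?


m1-m2 = -0.607
1+m1*m2 = 1.55833
tan(theta) = |-0.607/1.55833| = 0.389520
theta = arctan(|-0.607/1.55833|) = 21.2819 degrees (acute angle)

21.2819 degrees


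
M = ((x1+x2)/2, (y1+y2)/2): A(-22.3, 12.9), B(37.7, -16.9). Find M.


Mx = (-22.3 + 37.7)/2 = 15.4/2 = 7.7000
My = (12.9 - 16.9)/2 = -4/2 = -2.0000

(7.7000, -2.0000)


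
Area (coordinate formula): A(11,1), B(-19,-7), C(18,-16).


11*(-7+ 16) = 99
-19*(-16-1) = 323
18*(1+ 7) = 144
sum = 566
Area = |566|/2 = 283.0000

283.0000 sq units


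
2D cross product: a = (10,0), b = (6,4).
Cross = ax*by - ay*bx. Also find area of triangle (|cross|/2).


cross = 10*4 - 0*6 = 40 - 0 = 40
Triangle area = |40|/2 = 40/2 = 20.0000

cross = 40, triangle area = 20.0000


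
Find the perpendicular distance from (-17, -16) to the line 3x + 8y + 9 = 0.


|3*(-17) + 8*(-16) + 9| = |-170| = 170
sqrt(9 + 64) = sqrt(73) = 8.5440
d = 170/sqrt(73) = 19.8970

19.8970


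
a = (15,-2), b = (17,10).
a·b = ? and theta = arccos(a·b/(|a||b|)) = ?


a·b = 15*17 - 2*10 = 255 - 20 = 235
|a| = sqrt(225+4) = 15.1327
|b| = sqrt(289+100) = 19.7231
cos(theta) = 235/(sqrt(229)*sqrt(389)) = 235/sqrt(89081) = 0.787364
theta = arccos(235/sqrt(89081)) = 38.0602 degrees

a·b = 235, theta = 38.0602 deg


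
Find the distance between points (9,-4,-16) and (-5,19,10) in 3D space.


dx=-14, dy=23, dz=26
d = sqrt(196+529+676) = sqrt(1401) = 37.4299

37.4299


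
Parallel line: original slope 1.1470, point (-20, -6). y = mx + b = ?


Parallel lines have equal slopes.
m2 = 1.1470
b2 = -6 - 1.1470*(-20) = 16.9400

y = 1.1470x + 16.9400


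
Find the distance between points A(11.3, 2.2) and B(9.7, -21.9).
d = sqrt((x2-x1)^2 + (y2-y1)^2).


dx = 9.7 - 11.3 = -1.6
dy = -21.9 - 2.2 = -24.1
d = sqrt(2.56 + 580.81) = sqrt(583.37) = 24.1531

24.1531


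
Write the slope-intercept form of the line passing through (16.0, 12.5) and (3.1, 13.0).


m = (0.5)/(-12.9) = -0.0388
b = y1 - m*x1 = 12.5 - (0.5*16.0)/(-12.9) = 12.5 + 0.6202 = 13.1202

y = -0.0388x + 13.1202


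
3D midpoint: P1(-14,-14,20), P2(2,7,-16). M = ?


Mx = (-14+2)/2 = -6.0000
My = (-14+7)/2 = -3.5000
Mz = (20- 16)/2 = 2.0000

M = (-6.0000, -3.5000, 2.0000)


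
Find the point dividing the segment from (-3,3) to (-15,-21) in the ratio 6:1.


Px = (6*(-15) + 1*(-3))/7 = -93/7 = -13.2857
Py = (6*(-21) + 1*3)/7 = -123/7 = -17.5714

P = (-13.2857, -17.5714)


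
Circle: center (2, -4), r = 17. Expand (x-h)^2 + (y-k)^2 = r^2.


(x-2)^2 + (y+ 4)^2 = 17^2
D = -2h = -4, E = -2k = 8
F = h^2+k^2-r^2 = 4+16-289 = -269

x^2 + y^2 - 4x + 8y - 269 = 0


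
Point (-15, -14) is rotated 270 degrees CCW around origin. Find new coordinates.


cos(270) = 0, sin(270) = -1
x' = -15*0 + 14*(-1) = -14
y' = -15*(-1) - 14*0 = 15

(-14, 15)


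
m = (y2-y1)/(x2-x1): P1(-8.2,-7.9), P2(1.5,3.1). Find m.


dy = 3.1 + 7.9 = 11.0
dx = 1.5 + 8.2 = 9.7
m = 11.0/9.7 = 1.1340

m = 1.1340


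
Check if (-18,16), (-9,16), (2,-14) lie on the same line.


-18*(16+ 14) - 9*(-14-16) + 2*(16-16)
= -540 + 270 + 0 = -270

No, not collinear (determinant = -270)


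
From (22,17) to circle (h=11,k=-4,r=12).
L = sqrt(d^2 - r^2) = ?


d = sqrt((22-11)^2 + (17+ 4)^2) = sqrt(121+441) = 23.7065
L = sqrt(562.0000 - 144) = sqrt(418.0000) = 20.4450

20.4450


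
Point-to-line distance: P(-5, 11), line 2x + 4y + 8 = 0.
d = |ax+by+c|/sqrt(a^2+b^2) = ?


|2*(-5) + 4*11 + 8| = |42| = 42
sqrt(4 + 16) = sqrt(20) = 4.4721
d = 42/sqrt(20) = 9.3915

9.3915


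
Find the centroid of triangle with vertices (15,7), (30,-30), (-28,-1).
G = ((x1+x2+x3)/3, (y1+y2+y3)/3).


Gx = (15+30- 28)/3 = 17/3 = 5.6667
Gy = (7- 30- 1)/3 = -24/3 = -8.0000

G = (5.6667, -8.0000)


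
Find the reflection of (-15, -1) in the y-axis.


Reflection rule for y-axis: (-x, y)
(-15, -1) -> (15, -1)

(15, -1)


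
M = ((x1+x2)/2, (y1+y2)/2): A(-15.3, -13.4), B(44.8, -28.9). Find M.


Mx = (-15.3 + 44.8)/2 = 29.5/2 = 14.7500
My = (-13.4 - 28.9)/2 = -42.3/2 = -21.1500

(14.7500, -21.1500)


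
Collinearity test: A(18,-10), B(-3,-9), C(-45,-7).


18*(-9+ 7) - 3*(-7+ 10) - 45*(-10+ 9)
= -36 - 9 + 45 = 0

Yes, collinear (determinant = 0)


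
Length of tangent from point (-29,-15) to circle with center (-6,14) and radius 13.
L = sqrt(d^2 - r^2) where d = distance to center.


d = sqrt((-29+ 6)^2 + (-15-14)^2) = sqrt(529+841) = 37.0135
L = sqrt(1370.0000 - 169) = sqrt(1201.0000) = 34.6554

34.6554


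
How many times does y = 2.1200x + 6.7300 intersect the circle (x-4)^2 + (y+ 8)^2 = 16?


Substitute y = 2.1200x + 6.7300: (x-4)^2 + (2.1200x+6.7300+ 8)^2 = 16
Expand to Ax^2 + Bx + C = 0, where b-k = 14.73
A = 1+m^2 = 5.4944
B = 2(m(b-k) - h) = 2(2.1200*14.73 - 4) = 54.4552
C = h^2 + (b-k)^2 - r^2 = 16 + 216.9729 - 16 = 216.9729
disc = B^2-4AC = 2965.3688 - 4768.5436 = -1803.1748
disc < 0

0 intersection points


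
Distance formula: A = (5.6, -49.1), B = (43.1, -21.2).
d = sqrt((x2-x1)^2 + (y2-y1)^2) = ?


dx = 43.1 - 5.6 = 37.5
dy = -21.2 + 49.1 = 27.9
d = sqrt(1406.25 + 778.41) = sqrt(2184.66) = 46.7403

46.7403


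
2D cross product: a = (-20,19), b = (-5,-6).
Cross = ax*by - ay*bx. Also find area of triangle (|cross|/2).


cross = -20*(-6) - 19*(-5) = 120 + 95 = 215
Triangle area = |215|/2 = 215/2 = 107.5000

cross = 215, triangle area = 107.5000


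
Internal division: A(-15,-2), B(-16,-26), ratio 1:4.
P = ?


Px = (1*(-16) + 4*(-15))/5 = -76/5 = -15.2000
Py = (1*(-26) + 4*(-2))/5 = -34/5 = -6.8000

P = (-15.2000, -6.8000)


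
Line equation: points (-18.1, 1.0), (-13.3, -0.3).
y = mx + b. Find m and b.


m = (-1.3)/(4.8) = -0.2708
b = y1 - m*x1 = 1.0 - (-1.3*(-18.1))/(4.8) = 1.0 - 4.9021 = -3.9021

y = -0.2708x - 3.9021


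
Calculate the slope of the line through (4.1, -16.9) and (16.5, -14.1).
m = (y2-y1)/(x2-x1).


dy = -14.1 + 16.9 = 2.8
dx = 16.5 - 4.1 = 12.4
m = 2.8/12.4 = 0.2258

m = 0.2258


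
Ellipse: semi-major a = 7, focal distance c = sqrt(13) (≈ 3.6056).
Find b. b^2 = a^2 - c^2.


b^2 = 7^2 - (sqrt(13))^2 = 49 - 13 = 36
b = sqrt(36) = 6

b = 6


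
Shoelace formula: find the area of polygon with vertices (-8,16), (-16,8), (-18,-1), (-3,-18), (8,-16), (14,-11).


sum(xi*y_{i+1}) = -8*8 - 16*(-1) - 18*(-18) - 3*(-16) + 8*(-11) + 14*16 = 460
sum(yi*x_{i+1}) = 16*(-16) + 8*(-18) - 1*(-3) - 18*8 - 16*14 - 11*(-8) = -677
Area = |460 + 677|/2 = 1137/2 = 568.5000

568.5000 sq units


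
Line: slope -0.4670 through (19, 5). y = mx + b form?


y - 5 = -0.4670(x - 19)
y = -0.4670x + 5 + 0.4670*19
y = -0.4670x + 13.8730

y = -0.4670x + 13.8730


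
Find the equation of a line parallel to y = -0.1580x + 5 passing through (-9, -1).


Parallel lines have equal slopes.
m2 = -0.1580
b2 = -1 + 0.1580*(-9) = -2.4220

y = -0.1580x - 2.4220


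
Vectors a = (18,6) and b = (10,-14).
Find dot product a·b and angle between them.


a·b = 18*10 + 6*(-14) = 180 - 84 = 96
|a| = sqrt(324+36) = 18.9737
|b| = sqrt(100+196) = 17.2047
cos(theta) = 96/(sqrt(360)*sqrt(296)) = 96/sqrt(106560) = 0.294086
theta = arccos(96/sqrt(106560)) = 72.8973 degrees

a·b = 96, theta = 72.8973 deg


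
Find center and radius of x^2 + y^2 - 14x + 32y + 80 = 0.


h = -D/2 = 14/2 = 7
k = -E/2 = -32/2 = -16
r^2 = h^2 + k^2 - F = 49 + 256 - 80 = 225
r = 15

Center (7, -16), radius = 15


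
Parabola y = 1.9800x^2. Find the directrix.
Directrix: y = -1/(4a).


a = 1.9800
1/(4a) = 0.1263
directrix: y = -0.1263 = -0.1263

y = -0.1263


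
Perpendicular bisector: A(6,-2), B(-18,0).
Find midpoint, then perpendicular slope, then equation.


Midpoint = (-6, -1)
Slope of AB = dy/dx = 2/(-24) = -0.0833
Perp slope = -dx/dy = 24/2 = 12.0000
b = My - (perp slope)*Mx = -1 + (-24*(-6))/2 = -1 + 72.0000 = 71.0000

y = 12.0000x + 71.0000


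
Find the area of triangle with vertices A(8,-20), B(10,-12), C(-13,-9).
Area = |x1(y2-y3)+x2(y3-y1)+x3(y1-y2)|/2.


8*(-12+ 9) = -24
10*(-9+ 20) = 110
-13*(-20+ 12) = 104
sum = 190
Area = |190|/2 = 95.0000

95.0000 sq units


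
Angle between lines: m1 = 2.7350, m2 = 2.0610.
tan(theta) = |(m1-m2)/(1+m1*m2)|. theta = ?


m1-m2 = 0.674
1+m1*m2 = 6.636835
tan(theta) = |0.674/6.636835| = 0.101554
theta = arctan(|0.674/6.636835|) = 5.7988 degrees (acute angle)

5.7988 degrees


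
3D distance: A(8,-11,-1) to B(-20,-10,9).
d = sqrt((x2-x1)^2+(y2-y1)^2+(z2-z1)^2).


dx=-28, dy=1, dz=10
d = sqrt(784+1+100) = sqrt(885) = 29.7489

29.7489


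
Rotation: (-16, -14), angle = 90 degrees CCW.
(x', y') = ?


cos(90) = 0, sin(90) = 1
x' = -16*0 + 14*1 = 14
y' = -16*1 - 14*0 = -16

(14, -16)


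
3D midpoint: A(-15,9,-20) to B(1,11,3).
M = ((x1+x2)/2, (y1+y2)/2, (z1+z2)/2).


Mx = (-15+1)/2 = -7.0000
My = (9+11)/2 = 10.0000
Mz = (-20+3)/2 = -8.5000

M = (-7.0000, 10.0000, -8.5000)


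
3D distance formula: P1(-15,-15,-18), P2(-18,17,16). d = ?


dx=-3, dy=32, dz=34
d = sqrt(9+1024+1156) = sqrt(2189) = 46.7868

46.7868


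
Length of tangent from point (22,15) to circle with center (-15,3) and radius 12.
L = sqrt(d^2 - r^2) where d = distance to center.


d = sqrt((22+ 15)^2 + (15-3)^2) = sqrt(1369+144) = 38.8973
L = sqrt(1513.0000 - 144) = sqrt(1369.0000) = 37.0000

37.0000


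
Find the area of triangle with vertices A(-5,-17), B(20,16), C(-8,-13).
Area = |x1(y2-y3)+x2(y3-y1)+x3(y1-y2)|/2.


-5*(16+ 13) = -145
20*(-13+ 17) = 80
-8*(-17-16) = 264
sum = 199
Area = |199|/2 = 99.5000

99.5000 sq units


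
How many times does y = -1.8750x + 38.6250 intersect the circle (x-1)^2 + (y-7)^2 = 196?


Substitute y = -1.8750x + 38.6250: (x-1)^2 + (-1.8750x+38.6250-7)^2 = 196
Expand to Ax^2 + Bx + C = 0, where b-k = 31.625
A = 1+m^2 = 4.515625
B = 2(m(b-k) - h) = 2(-1.8750*31.625 - 1) = -120.59375
C = h^2 + (b-k)^2 - r^2 = 1 + 1000.140625 - 196 = 805.140625
disc = B^2-4AC = 14542.8525 - 14542.8525 = 0
disc = 0

1 intersection point (tangent)


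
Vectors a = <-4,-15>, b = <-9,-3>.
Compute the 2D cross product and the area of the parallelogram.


cross = -4*(-3) + 15*(-9) = 12 - 135 = -123
Parallelogram area = |-123| = 123

cross = -123, parallelogram area = 123


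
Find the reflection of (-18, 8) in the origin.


Reflection rule for origin: (-x, -y)
(-18, 8) -> (18, -8)

(18, -8)


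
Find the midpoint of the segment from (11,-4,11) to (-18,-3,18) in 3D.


Mx = (11- 18)/2 = -3.5000
My = (-4- 3)/2 = -3.5000
Mz = (11+18)/2 = 14.5000

M = (-3.5000, -3.5000, 14.5000)


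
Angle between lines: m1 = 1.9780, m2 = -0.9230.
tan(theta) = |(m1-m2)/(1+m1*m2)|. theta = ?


m1-m2 = 2.901
1+m1*m2 = -0.825694
tan(theta) = |2.901/(-0.825694)| = 3.513408
theta = arctan(|2.901/(-0.825694)|) = 74.1124 degrees (acute angle)

74.1124 degrees


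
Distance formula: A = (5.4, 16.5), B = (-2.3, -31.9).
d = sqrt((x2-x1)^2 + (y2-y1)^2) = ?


dx = -2.3 - 5.4 = -7.7
dy = -31.9 - 16.5 = -48.4
d = sqrt(59.29 + 2342.56) = sqrt(2401.85) = 49.0087

49.0087


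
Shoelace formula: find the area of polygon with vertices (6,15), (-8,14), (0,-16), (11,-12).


sum(xi*y_{i+1}) = 6*14 - 8*(-16) + 0*(-12) + 11*15 = 377
sum(yi*x_{i+1}) = 15*(-8) + 14*0 - 16*11 - 12*6 = -368
Area = |377 + 368|/2 = 745/2 = 372.5000

372.5000 sq units


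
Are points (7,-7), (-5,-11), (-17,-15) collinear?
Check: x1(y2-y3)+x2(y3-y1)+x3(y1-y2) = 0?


7*(-11+ 15) - 5*(-15+ 7) - 17*(-7+ 11)
= 28 + 40 - 68 = 0

Yes, collinear (determinant = 0)


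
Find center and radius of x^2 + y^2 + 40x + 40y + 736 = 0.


h = -D/2 = -40/2 = -20
k = -E/2 = -40/2 = -20
r^2 = h^2 + k^2 - F = 400 + 400 - 736 = 64
r = 8

Center (-20, -20), radius = 8


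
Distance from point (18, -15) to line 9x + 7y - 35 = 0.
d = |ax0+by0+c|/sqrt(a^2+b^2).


|9*18 + 7*(-15) - 35| = |22| = 22
sqrt(81 + 49) = sqrt(130) = 11.4018
d = 22/sqrt(130) = 1.9295

1.9295


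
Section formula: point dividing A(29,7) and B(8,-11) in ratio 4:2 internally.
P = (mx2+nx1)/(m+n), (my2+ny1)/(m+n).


Px = (4*8 + 2*29)/6 = 90/6 = 15.0000
Py = (4*(-11) + 2*7)/6 = -30/6 = -5.0000

P = (15.0000, -5.0000)


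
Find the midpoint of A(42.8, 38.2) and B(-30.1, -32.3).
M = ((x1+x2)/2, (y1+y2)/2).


Mx = (42.8 - 30.1)/2 = 12.7/2 = 6.3500
My = (38.2 - 32.3)/2 = 5.9/2 = 2.9500

(6.3500, 2.9500)


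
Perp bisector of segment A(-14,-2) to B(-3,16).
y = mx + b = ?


Midpoint = (-8.5, 7)
Slope of AB = dy/dx = 18/11 = 1.6364
Perp slope = -dx/dy = -11/18 = -0.6111
b = My - (perp slope)*Mx = 7 + (11*(-8.5))/18 = 7 - 5.1944 = 1.8056

y = -0.6111x + 1.8056


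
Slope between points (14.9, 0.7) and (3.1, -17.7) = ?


dy = -17.7 - 0.7 = -18.4
dx = 3.1 - 14.9 = -11.8
m = -18.4/(-11.8) = 1.5593

m = 1.5593


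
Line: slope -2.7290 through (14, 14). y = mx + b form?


y - 14 = -2.7290(x - 14)
y = -2.7290x + 14 + 2.7290*14
y = -2.7290x + 52.2060

y = -2.7290x + 52.2060


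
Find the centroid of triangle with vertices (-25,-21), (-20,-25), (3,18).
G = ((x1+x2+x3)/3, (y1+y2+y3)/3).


Gx = (-25- 20+3)/3 = -42/3 = -14.0000
Gy = (-21- 25+18)/3 = -28/3 = -9.3333

G = (-14.0000, -9.3333)


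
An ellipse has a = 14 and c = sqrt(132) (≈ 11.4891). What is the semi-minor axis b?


b^2 = 14^2 - (sqrt(132))^2 = 196 - 132 = 64
b = sqrt(64) = 8

b = 8


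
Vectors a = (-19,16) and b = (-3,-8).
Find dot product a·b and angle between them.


a·b = -19*(-3) + 16*(-8) = 57 - 128 = -71
|a| = sqrt(361+256) = 24.8395
|b| = sqrt(9+64) = 8.5440
cos(theta) = -71/(sqrt(617)*sqrt(73)) = -71/sqrt(45041) = -0.334545
theta = arccos(-71/sqrt(45041)) = 109.5449 degrees

a·b = -71, theta = 109.5449 deg


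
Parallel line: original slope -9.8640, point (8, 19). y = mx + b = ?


Parallel lines have equal slopes.
m2 = -9.8640
b2 = 19 + 9.8640*8 = 97.9120

y = -9.8640x + 97.9120


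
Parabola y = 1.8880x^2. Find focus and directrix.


a = 1.8880
1/(4a) = 0.1324
Focus = (0, 0.1324)
Directrix: y = -0.1324

Focus = (0, 0.1324), Directrix: y = -0.1324


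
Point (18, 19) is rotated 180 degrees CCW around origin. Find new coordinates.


cos(180) = -1, sin(180) = 0
x' = 18*(-1) - 19*0 = -18
y' = 18*0 + 19*(-1) = -19

(-18, -19)


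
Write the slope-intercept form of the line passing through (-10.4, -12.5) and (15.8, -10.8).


m = (1.7)/(26.2) = 0.0649
b = y1 - m*x1 = -12.5 - (1.7*(-10.4))/(26.2) = -12.5 + 0.6748 = -11.8252

y = 0.0649x - 11.8252


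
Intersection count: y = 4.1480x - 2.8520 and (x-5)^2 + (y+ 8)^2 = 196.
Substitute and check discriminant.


Substitute y = 4.1480x - 2.8520: (x-5)^2 + (4.1480x- 2.8520+ 8)^2 = 196
Expand to Ax^2 + Bx + C = 0, where b-k = 5.148
A = 1+m^2 = 18.205904
B = 2(m(b-k) - h) = 2(4.1480*5.148 - 5) = 32.707808
C = h^2 + (b-k)^2 - r^2 = 25 + 26.501904 - 196 = -144.498096
disc = B^2-4AC = 1069.8007 + 10522.8739 = 11592.6746
disc > 0

2 intersection points


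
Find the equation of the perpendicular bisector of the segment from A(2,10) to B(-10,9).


Midpoint = (-4, 9.5)
Slope of AB = dy/dx = -1/(-12) = 0.0833
Perp slope = -dx/dy = -12/1 = -12.0000
b = My - (perp slope)*Mx = 9.5 + (-12*(-4))/(-1) = 9.5 - 48.0000 = -38.5000

y = -12.0000x - 38.5000


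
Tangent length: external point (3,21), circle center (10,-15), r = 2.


d = sqrt((3-10)^2 + (21+ 15)^2) = sqrt(49+1296) = 36.6742
L = sqrt(1345.0000 - 4) = sqrt(1341.0000) = 36.6197

36.6197


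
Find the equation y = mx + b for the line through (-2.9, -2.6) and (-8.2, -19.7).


m = (-17.1)/(-5.3) = 3.2264
b = y1 - m*x1 = -2.6 - (-17.1*(-2.9))/(-5.3) = -2.6 + 9.3566 = 6.7566

y = 3.2264x + 6.7566


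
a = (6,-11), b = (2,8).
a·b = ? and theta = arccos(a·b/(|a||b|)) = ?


a·b = 6*2 - 11*8 = 12 - 88 = -76
|a| = sqrt(36+121) = 12.5300
|b| = sqrt(4+64) = 8.2462
cos(theta) = -76/(sqrt(157)*sqrt(68)) = -76/sqrt(10676) = -0.735545
theta = arccos(-76/sqrt(10676)) = 137.3533 degrees

a·b = -76, theta = 137.3533 deg


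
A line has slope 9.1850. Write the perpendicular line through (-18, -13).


Perpendicular slope = -1/m1 = -1/9.1850 = -0.1089
b2 = y0 - m2*x0 = -13 - 18/9.1850 = -13 - 1.9597 = -14.9597

y = -0.1089x - 14.9597


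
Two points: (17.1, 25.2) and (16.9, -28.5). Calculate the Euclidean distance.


dx = 16.9 - 17.1 = -0.2
dy = -28.5 - 25.2 = -53.7
d = sqrt(0.04 + 2883.69) = sqrt(2883.73) = 53.7004

53.7004


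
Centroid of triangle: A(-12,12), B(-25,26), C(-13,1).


Gx = (-12- 25- 13)/3 = -50/3 = -16.6667
Gy = (12+26+1)/3 = 39/3 = 13.0000

G = (-16.6667, 13.0000)


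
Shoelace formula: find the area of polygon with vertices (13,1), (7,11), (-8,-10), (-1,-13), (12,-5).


sum(xi*y_{i+1}) = 13*11 + 7*(-10) - 8*(-13) - 1*(-5) + 12*1 = 194
sum(yi*x_{i+1}) = 1*7 + 11*(-8) - 10*(-1) - 13*12 - 5*13 = -292
Area = |194 + 292|/2 = 486/2 = 243.0000

243.0000 sq units


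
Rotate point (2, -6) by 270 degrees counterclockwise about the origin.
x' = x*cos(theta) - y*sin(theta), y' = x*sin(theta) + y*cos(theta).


cos(270) = 0, sin(270) = -1
x' = 2*0 + 6*(-1) = -6
y' = 2*(-1) - 6*0 = -2

(-6, -2)


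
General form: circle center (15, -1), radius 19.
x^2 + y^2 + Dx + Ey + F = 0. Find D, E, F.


(x-15)^2 + (y+ 1)^2 = 19^2
D = -2h = -30, E = -2k = 2
F = h^2+k^2-r^2 = 225+1-361 = -135

D = -30, E = 2, F = -135


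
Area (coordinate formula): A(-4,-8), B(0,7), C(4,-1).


-4*(7+ 1) = -32
0*(-1+ 8) = 0
4*(-8-7) = -60
sum = -92
Area = |-92|/2 = 46.0000

46.0000 sq units


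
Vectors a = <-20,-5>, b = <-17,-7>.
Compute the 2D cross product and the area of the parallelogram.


cross = -20*(-7) + 5*(-17) = 140 - 85 = 55
Parallelogram area = |55| = 55

cross = 55, parallelogram area = 55


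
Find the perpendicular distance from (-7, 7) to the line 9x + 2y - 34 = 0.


|9*(-7) + 2*7 - 34| = |-83| = 83
sqrt(81 + 4) = sqrt(85) = 9.2195
d = 83/sqrt(85) = 9.0026

9.0026


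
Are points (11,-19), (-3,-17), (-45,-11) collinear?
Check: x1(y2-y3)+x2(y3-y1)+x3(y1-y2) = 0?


11*(-17+ 11) - 3*(-11+ 19) - 45*(-19+ 17)
= -66 - 24 + 90 = 0

Yes, collinear (determinant = 0)


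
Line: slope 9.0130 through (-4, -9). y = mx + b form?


y + 9 = 9.0130(x + 4)
y = 9.0130x - 9 - 9.0130*(-4)
y = 9.0130x + 27.0520

y = 9.0130x + 27.0520


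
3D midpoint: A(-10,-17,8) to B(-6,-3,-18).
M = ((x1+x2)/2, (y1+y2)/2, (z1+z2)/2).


Mx = (-10- 6)/2 = -8.0000
My = (-17- 3)/2 = -10.0000
Mz = (8- 18)/2 = -5.0000

M = (-8.0000, -10.0000, -5.0000)


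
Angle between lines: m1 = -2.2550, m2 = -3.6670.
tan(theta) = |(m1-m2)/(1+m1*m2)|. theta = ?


m1-m2 = 1.412
1+m1*m2 = 9.269085
tan(theta) = |1.412/9.269085| = 0.152334
theta = arctan(|1.412/9.269085|) = 8.6615 degrees (acute angle)

8.6615 degrees


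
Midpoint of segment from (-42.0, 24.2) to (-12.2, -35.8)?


Mx = (-42.0 - 12.2)/2 = -54.2/2 = -27.1000
My = (24.2 - 35.8)/2 = -11.6/2 = -5.8000

(-27.1000, -5.8000)


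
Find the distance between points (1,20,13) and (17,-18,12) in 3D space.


dx=16, dy=-38, dz=-1
d = sqrt(256+1444+1) = sqrt(1701) = 41.2432

41.2432


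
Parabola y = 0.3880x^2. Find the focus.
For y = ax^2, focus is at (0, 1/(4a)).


a = 0.3880
4a = 1.5520
focus = (0, 1/1.5520) = (0, 0.6443)

Focus = (0, 0.6443)


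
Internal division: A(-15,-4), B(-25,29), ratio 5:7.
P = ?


Px = (5*(-25) + 7*(-15))/12 = -230/12 = -19.1667
Py = (5*29 + 7*(-4))/12 = 117/12 = 9.7500

P = (-19.1667, 9.7500)


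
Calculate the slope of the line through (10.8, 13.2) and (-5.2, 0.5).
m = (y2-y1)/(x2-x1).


dy = 0.5 - 13.2 = -12.7
dx = -5.2 - 10.8 = -16.0
m = -12.7/(-16.0) = 0.7937

m = 0.7937


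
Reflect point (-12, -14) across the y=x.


Reflection rule for y=x: (y, x)
(-12, -14) -> (-14, -12)

(-14, -12)


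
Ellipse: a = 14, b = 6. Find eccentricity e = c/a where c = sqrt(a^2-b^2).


c = sqrt(196-36) = sqrt(160) = 12.6491
e = c/a = sqrt(160)/14 = 0.9035

e = 0.9035


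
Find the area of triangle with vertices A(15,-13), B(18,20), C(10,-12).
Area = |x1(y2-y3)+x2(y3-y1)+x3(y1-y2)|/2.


15*(20+ 12) = 480
18*(-12+ 13) = 18
10*(-13-20) = -330
sum = 168
Area = |168|/2 = 84.0000

84.0000 sq units


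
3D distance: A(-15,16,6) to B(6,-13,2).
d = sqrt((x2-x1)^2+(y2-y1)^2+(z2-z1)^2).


dx=21, dy=-29, dz=-4
d = sqrt(441+841+16) = sqrt(1298) = 36.0278

36.0278


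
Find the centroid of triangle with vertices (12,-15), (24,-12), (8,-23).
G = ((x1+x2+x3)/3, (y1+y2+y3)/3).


Gx = (12+24+8)/3 = 44/3 = 14.6667
Gy = (-15- 12- 23)/3 = -50/3 = -16.6667

G = (14.6667, -16.6667)


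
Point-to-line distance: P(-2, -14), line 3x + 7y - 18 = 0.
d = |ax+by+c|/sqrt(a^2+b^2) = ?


|3*(-2) + 7*(-14) - 18| = |-122| = 122
sqrt(9 + 49) = sqrt(58) = 7.6158
d = 122/sqrt(58) = 16.0194

16.0194


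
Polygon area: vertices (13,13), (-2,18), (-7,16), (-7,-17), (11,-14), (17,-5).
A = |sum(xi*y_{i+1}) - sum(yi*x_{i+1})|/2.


sum(xi*y_{i+1}) = 13*18 - 2*16 - 7*(-17) - 7*(-14) + 11*(-5) + 17*13 = 585
sum(yi*x_{i+1}) = 13*(-2) + 18*(-7) + 16*(-7) - 17*11 - 14*17 - 5*13 = -754
Area = |585 + 754|/2 = 1339/2 = 669.5000

669.5000 sq units


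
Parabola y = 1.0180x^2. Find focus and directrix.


a = 1.0180
1/(4a) = 0.2456
Focus = (0, 0.2456)
Directrix: y = -0.2456

Focus = (0, 0.2456), Directrix: y = -0.2456


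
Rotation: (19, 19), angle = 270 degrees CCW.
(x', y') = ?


cos(270) = 0, sin(270) = -1
x' = 19*0 - 19*(-1) = 19
y' = 19*(-1) + 19*0 = -19

(19, -19)


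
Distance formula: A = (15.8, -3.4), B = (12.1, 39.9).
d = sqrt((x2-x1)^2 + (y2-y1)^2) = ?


dx = 12.1 - 15.8 = -3.7
dy = 39.9 + 3.4 = 43.3
d = sqrt(13.69 + 1874.89) = sqrt(1888.58) = 43.4578

43.4578


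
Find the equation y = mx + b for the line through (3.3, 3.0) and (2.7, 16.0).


m = (13.0)/(-0.6) = -21.6667
b = y1 - m*x1 = 3.0 - (13.0*3.3)/(-0.6) = 3.0 + 71.5000 = 74.5000

y = -21.6667x + 74.5000


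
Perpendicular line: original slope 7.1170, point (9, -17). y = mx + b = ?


Perpendicular slope = -1/m1 = -1/7.1170 = -0.1405
b2 = y0 - m2*x0 = -17 + 9/7.1170 = -17 + 1.2646 = -15.7354

y = -0.1405x - 15.7354


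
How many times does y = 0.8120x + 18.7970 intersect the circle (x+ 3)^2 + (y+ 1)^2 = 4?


Substitute y = 0.8120x + 18.7970: (x+ 3)^2 + (0.8120x+18.7970+ 1)^2 = 4
Expand to Ax^2 + Bx + C = 0, where b-k = 19.797
A = 1+m^2 = 1.659344
B = 2(m(b-k) - h) = 2(0.8120*19.797 + 3) = 38.150328
C = h^2 + (b-k)^2 - r^2 = 9 + 391.921209 - 4 = 396.921209
disc = B^2-4AC = 1455.4475 - 2634.5153 = -1179.0678
disc < 0

0 intersection points


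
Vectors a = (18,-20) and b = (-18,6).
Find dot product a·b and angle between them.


a·b = 18*(-18) - 20*6 = -324 - 120 = -444
|a| = sqrt(324+400) = 26.9072
|b| = sqrt(324+36) = 18.9737
cos(theta) = -444/(sqrt(724)*sqrt(360)) = -444/sqrt(260640) = -0.869686
theta = arccos(-444/sqrt(260640)) = 150.4222 degrees

a·b = -444, theta = 150.4222 deg


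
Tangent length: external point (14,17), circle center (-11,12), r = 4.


d = sqrt((14+ 11)^2 + (17-12)^2) = sqrt(625+25) = 25.4951
L = sqrt(650.0000 - 16) = sqrt(634.0000) = 25.1794

25.1794


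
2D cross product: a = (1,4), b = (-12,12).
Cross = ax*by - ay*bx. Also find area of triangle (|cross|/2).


cross = 1*12 - 4*(-12) = 12 + 48 = 60
Triangle area = |60|/2 = 60/2 = 30.0000

cross = 60, triangle area = 30.0000


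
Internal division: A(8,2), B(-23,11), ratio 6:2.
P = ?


Px = (6*(-23) + 2*8)/8 = -122/8 = -15.2500
Py = (6*11 + 2*2)/8 = 70/8 = 8.7500

P = (-15.2500, 8.7500)


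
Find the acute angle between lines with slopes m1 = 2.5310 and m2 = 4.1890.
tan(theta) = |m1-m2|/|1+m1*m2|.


m1-m2 = -1.658
1+m1*m2 = 11.602359
tan(theta) = |-1.658/11.602359| = 0.142902
theta = arctan(|-1.658/11.602359|) = 8.1326 degrees (acute angle)

8.1326 degrees


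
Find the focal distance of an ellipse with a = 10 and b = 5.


c^2 = 10^2 - 5^2 = 100 - 25 = 75
c = sqrt(75) = 8.6603

c = 8.6603


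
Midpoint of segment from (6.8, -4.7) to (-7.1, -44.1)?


Mx = (6.8 - 7.1)/2 = -0.3/2 = -0.1500
My = (-4.7 - 44.1)/2 = -48.8/2 = -24.4000

(-0.1500, -24.4000)


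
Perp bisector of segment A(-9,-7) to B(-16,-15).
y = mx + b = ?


Midpoint = (-12.5, -11)
Slope of AB = dy/dx = -8/(-7) = 1.1429
Perp slope = -dx/dy = -7/8 = -0.8750
b = My - (perp slope)*Mx = -11 + (-7*(-12.5))/(-8) = -11 - 10.9375 = -21.9375

y = -0.8750x - 21.9375


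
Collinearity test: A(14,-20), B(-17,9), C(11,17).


14*(9-17) - 17*(17+ 20) + 11*(-20-9)
= -112 - 629 - 319 = -1060

No, not collinear (determinant = -1060)


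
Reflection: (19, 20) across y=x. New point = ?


Reflection rule for y=x: (y, x)
(19, 20) -> (20, 19)

(20, 19)


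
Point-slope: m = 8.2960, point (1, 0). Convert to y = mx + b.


y - 0 = 8.2960(x - 1)
y = 8.2960x + 0 - 8.2960*1
y = 8.2960x - 8.2960

y = 8.2960x - 8.2960


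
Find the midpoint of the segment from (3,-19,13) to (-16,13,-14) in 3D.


Mx = (3- 16)/2 = -6.5000
My = (-19+13)/2 = -3.0000
Mz = (13- 14)/2 = -0.5000

M = (-6.5000, -3.0000, -0.5000)


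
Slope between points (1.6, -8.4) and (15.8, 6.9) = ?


dy = 6.9 + 8.4 = 15.3
dx = 15.8 - 1.6 = 14.2
m = 15.3/14.2 = 1.0775

m = 1.0775


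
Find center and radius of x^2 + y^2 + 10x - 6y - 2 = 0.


h = -D/2 = -10/2 = -5
k = -E/2 = 6/2 = 3
r^2 = h^2 + k^2 - F = 25 + 9 + 2 = 36
r = 6

Center (-5, 3), radius = 6


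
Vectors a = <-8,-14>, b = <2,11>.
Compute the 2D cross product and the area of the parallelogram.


cross = -8*11 + 14*2 = -88 + 28 = -60
Parallelogram area = |-60| = 60

cross = -60, parallelogram area = 60


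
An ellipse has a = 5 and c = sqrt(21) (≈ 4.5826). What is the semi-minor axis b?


b^2 = 5^2 - (sqrt(21))^2 = 25 - 21 = 4
b = sqrt(4) = 2

b = 2


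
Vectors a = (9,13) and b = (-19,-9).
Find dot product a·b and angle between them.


a·b = 9*(-19) + 13*(-9) = -171 - 117 = -288
|a| = sqrt(81+169) = 15.8114
|b| = sqrt(361+81) = 21.0238
cos(theta) = -288/(sqrt(250)*sqrt(442)) = -288/sqrt(110500) = -0.866386
theta = arccos(-288/sqrt(110500)) = 150.0413 degrees

a·b = -288, theta = 150.0413 deg


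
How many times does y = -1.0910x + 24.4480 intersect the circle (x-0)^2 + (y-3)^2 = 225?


Substitute y = -1.0910x + 24.4480: (x-0)^2 + (-1.0910x+24.4480-3)^2 = 225
Expand to Ax^2 + Bx + C = 0, where b-k = 21.448
A = 1+m^2 = 2.190281
B = 2(m(b-k) - h) = 2(-1.0910*21.448 - 0) = -46.799536
C = h^2 + (b-k)^2 - r^2 = 0 + 460.016704 - 225 = 235.016704
disc = B^2-4AC = 2190.1966 - 2059.0105 = 131.1861
disc > 0

2 intersection points


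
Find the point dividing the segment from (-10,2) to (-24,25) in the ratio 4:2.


Px = (4*(-24) + 2*(-10))/6 = -116/6 = -19.3333
Py = (4*25 + 2*2)/6 = 104/6 = 17.3333

P = (-19.3333, 17.3333)


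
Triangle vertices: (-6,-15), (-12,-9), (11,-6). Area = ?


-6*(-9+ 6) = 18
-12*(-6+ 15) = -108
11*(-15+ 9) = -66
sum = -156
Area = |-156|/2 = 78.0000

78.0000 sq units


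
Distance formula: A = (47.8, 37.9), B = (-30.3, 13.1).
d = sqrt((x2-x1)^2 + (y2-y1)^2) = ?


dx = -30.3 - 47.8 = -78.1
dy = 13.1 - 37.9 = -24.8
d = sqrt(6099.61 + 615.04) = sqrt(6714.65) = 81.9430

81.9430


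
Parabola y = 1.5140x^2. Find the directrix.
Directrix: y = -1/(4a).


a = 1.5140
1/(4a) = 0.1651
directrix: y = -0.1651 = -0.1651

y = -0.1651


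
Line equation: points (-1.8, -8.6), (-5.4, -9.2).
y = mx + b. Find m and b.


m = (-0.6)/(-3.6) = 0.1667
b = y1 - m*x1 = -8.6 - (-0.6*(-1.8))/(-3.6) = -8.6 + 0.3000 = -8.3000

y = 0.1667x - 8.3000


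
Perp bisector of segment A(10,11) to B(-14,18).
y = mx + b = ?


Midpoint = (-2, 14.5)
Slope of AB = dy/dx = 7/(-24) = -0.2917
Perp slope = -dx/dy = 24/7 = 3.4286
b = My - (perp slope)*Mx = 14.5 + (-24*(-2))/7 = 14.5 + 6.8571 = 21.3571

y = 3.4286x + 21.3571


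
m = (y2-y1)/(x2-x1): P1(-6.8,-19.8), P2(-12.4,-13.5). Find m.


dy = -13.5 + 19.8 = 6.3
dx = -12.4 + 6.8 = -5.6
m = 6.3/(-5.6) = -1.1250

m = -1.1250


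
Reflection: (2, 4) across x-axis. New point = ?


Reflection rule for x-axis: (x, -y)
(2, 4) -> (2, -4)

(2, -4)


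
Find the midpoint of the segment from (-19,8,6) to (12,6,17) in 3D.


Mx = (-19+12)/2 = -3.5000
My = (8+6)/2 = 7.0000
Mz = (6+17)/2 = 11.5000

M = (-3.5000, 7.0000, 11.5000)


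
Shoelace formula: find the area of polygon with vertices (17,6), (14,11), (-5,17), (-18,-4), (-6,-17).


sum(xi*y_{i+1}) = 17*11 + 14*17 - 5*(-4) - 18*(-17) - 6*6 = 715
sum(yi*x_{i+1}) = 6*14 + 11*(-5) + 17*(-18) - 4*(-6) - 17*17 = -542
Area = |715 + 542|/2 = 1257/2 = 628.5000

628.5000 sq units


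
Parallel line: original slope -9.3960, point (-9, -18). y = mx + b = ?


Parallel lines have equal slopes.
m2 = -9.3960
b2 = -18 + 9.3960*(-9) = -102.5640

y = -9.3960x - 102.5640


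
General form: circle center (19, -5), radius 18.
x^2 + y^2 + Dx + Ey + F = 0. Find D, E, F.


(x-19)^2 + (y+ 5)^2 = 18^2
D = -2h = -38, E = -2k = 10
F = h^2+k^2-r^2 = 361+25-324 = 62

D = -38, E = 10, F = 62


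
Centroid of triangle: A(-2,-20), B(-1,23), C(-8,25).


Gx = (-2- 1- 8)/3 = -11/3 = -3.6667
Gy = (-20+23+25)/3 = 28/3 = 9.3333

G = (-3.6667, 9.3333)


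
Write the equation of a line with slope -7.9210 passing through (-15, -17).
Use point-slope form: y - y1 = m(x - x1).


y + 17 = -7.9210(x + 15)
y = -7.9210x - 17 + 7.9210*(-15)
y = -7.9210x - 135.8150

y = -7.9210x - 135.8150


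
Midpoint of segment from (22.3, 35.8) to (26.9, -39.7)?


Mx = (22.3 + 26.9)/2 = 49.2/2 = 24.6000
My = (35.8 - 39.7)/2 = -3.9/2 = -1.9500

(24.6000, -1.9500)


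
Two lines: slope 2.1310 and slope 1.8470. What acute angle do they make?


m1-m2 = 0.284
1+m1*m2 = 4.935957
tan(theta) = |0.284/4.935957| = 0.057537
theta = arctan(|0.284/4.935957|) = 3.2930 degrees (acute angle)

3.2930 degrees


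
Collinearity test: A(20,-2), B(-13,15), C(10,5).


20*(15-5) - 13*(5+ 2) + 10*(-2-15)
= 200 - 91 - 170 = -61

No, not collinear (determinant = -61)


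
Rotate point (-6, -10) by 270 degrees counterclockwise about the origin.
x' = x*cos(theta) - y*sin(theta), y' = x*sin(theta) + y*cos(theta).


cos(270) = 0, sin(270) = -1
x' = -6*0 + 10*(-1) = -10
y' = -6*(-1) - 10*0 = 6

(-10, 6)


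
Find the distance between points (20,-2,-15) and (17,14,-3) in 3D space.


dx=-3, dy=16, dz=12
d = sqrt(9+256+144) = sqrt(409) = 20.2237

20.2237


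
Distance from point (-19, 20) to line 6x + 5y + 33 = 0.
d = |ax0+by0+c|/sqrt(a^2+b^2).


|6*(-19) + 5*20 + 33| = |19| = 19
sqrt(36 + 25) = sqrt(61) = 7.8102
d = 19/sqrt(61) = 2.4327

2.4327


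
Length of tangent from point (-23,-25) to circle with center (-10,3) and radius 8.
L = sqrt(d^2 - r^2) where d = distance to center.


d = sqrt((-23+ 10)^2 + (-25-3)^2) = sqrt(169+784) = 30.8707
L = sqrt(953.0000 - 64) = sqrt(889.0000) = 29.8161

29.8161


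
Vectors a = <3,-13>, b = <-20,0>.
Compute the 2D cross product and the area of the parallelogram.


cross = 3*0 + 13*(-20) = 0 - 260 = -260
Parallelogram area = |-260| = 260

cross = -260, parallelogram area = 260


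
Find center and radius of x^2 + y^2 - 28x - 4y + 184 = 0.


h = -D/2 = 28/2 = 14
k = -E/2 = 4/2 = 2
r^2 = h^2 + k^2 - F = 196 + 4 - 184 = 16
r = 4

Center (14, 2), radius = 4


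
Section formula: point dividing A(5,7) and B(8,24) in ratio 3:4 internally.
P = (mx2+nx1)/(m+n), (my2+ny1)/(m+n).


Px = (3*8 + 4*5)/7 = 44/7 = 6.2857
Py = (3*24 + 4*7)/7 = 100/7 = 14.2857

P = (6.2857, 14.2857)


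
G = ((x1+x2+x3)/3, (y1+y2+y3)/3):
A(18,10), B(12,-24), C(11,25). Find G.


Gx = (18+12+11)/3 = 41/3 = 13.6667
Gy = (10- 24+25)/3 = 11/3 = 3.6667

G = (13.6667, 3.6667)


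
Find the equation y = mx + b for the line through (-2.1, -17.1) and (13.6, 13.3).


m = (30.4)/(15.7) = 1.9363
b = y1 - m*x1 = -17.1 - (30.4*(-2.1))/(15.7) = -17.1 + 4.0662 = -13.0338

y = 1.9363x - 13.0338


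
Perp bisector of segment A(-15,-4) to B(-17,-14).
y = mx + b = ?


Midpoint = (-16, -9)
Slope of AB = dy/dx = -10/(-2) = 5.0000
Perp slope = -dx/dy = -2/10 = -0.2000
b = My - (perp slope)*Mx = -9 + (-2*(-16))/(-10) = -9 - 3.2000 = -12.2000

y = -0.2000x - 12.2000


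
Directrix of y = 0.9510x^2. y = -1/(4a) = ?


a = 0.9510
1/(4a) = 0.2629
directrix: y = -0.2629 = -0.2629

y = -0.2629


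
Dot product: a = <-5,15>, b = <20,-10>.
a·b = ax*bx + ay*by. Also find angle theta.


a·b = -5*20 + 15*(-10) = -100 - 150 = -250
|a| = sqrt(25+225) = 15.8114
|b| = sqrt(400+100) = 22.3607
cos(theta) = -250/(sqrt(250)*sqrt(500)) = -250/sqrt(125000) = -0.707107
theta = arccos(-250/sqrt(125000)) = 135.0000 degrees

a·b = -250, theta = 135.0000 deg


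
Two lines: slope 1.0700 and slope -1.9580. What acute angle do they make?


m1-m2 = 3.028
1+m1*m2 = -1.09506
tan(theta) = |3.028/(-1.09506)| = 2.765145
theta = arctan(|3.028/(-1.09506)|) = 70.1177 degrees (acute angle)

70.1177 degrees


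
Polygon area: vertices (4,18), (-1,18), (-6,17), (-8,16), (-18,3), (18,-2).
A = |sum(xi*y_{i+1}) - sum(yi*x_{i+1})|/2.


sum(xi*y_{i+1}) = 4*18 - 1*17 - 6*16 - 8*3 - 18*(-2) + 18*18 = 295
sum(yi*x_{i+1}) = 18*(-1) + 18*(-6) + 17*(-8) + 16*(-18) + 3*18 - 2*4 = -504
Area = |295 + 504|/2 = 799/2 = 399.5000

399.5000 sq units


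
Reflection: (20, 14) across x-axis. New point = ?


Reflection rule for x-axis: (x, -y)
(20, 14) -> (20, -14)

(20, -14)


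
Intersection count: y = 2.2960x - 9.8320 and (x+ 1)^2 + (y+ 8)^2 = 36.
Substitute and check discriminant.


Substitute y = 2.2960x - 9.8320: (x+ 1)^2 + (2.2960x- 9.8320+ 8)^2 = 36
Expand to Ax^2 + Bx + C = 0, where b-k = -1.832
A = 1+m^2 = 6.271616
B = 2(m(b-k) - h) = 2(2.2960*(-1.832) + 1) = -6.412544
C = h^2 + (b-k)^2 - r^2 = 1 + 3.356224 - 36 = -31.643776
disc = B^2-4AC = 41.1207 + 793.8304 = 834.9511
disc > 0

2 intersection points


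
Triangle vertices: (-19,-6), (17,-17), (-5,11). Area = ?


-19*(-17-11) = 532
17*(11+ 6) = 289
-5*(-6+ 17) = -55
sum = 766
Area = |766|/2 = 383.0000

383.0000 sq units


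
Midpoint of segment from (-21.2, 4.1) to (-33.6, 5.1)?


Mx = (-21.2 - 33.6)/2 = -54.8/2 = -27.4000
My = (4.1 + 5.1)/2 = 9.2/2 = 4.6000

(-27.4000, 4.6000)


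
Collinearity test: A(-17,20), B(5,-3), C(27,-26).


-17*(-3+ 26) + 5*(-26-20) + 27*(20+ 3)
= -391 - 230 + 621 = 0

Yes, collinear (determinant = 0)


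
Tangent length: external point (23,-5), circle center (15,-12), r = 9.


d = sqrt((23-15)^2 + (-5+ 12)^2) = sqrt(64+49) = 10.6301
L = sqrt(113.0000 - 81) = sqrt(32.0000) = 5.6569

5.6569


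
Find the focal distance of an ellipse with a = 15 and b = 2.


c^2 = 15^2 - 2^2 = 225 - 4 = 221
c = sqrt(221) = 14.8661

c = 14.8661


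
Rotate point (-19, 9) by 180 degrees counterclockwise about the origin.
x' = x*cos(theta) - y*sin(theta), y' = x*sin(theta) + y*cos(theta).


cos(180) = -1, sin(180) = 0
x' = -19*(-1) - 9*0 = 19
y' = -19*0 + 9*(-1) = -9

(19, -9)


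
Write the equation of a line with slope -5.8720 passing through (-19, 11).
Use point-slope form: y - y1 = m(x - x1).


y - 11 = -5.8720(x + 19)
y = -5.8720x + 11 + 5.8720*(-19)
y = -5.8720x - 100.5680

y = -5.8720x - 100.5680


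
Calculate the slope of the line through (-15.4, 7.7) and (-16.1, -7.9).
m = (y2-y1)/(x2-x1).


dy = -7.9 - 7.7 = -15.6
dx = -16.1 + 15.4 = -0.7
m = -15.6/(-0.7) = 22.2857

m = 22.2857


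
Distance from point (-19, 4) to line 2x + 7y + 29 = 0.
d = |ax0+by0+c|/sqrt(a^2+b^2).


|2*(-19) + 7*4 + 29| = |19| = 19
sqrt(4 + 49) = sqrt(53) = 7.2801
d = 19/sqrt(53) = 2.6099

2.6099


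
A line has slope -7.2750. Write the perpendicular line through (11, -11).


Perpendicular slope = -1/m1 = -1/(-7.2750) = 0.1375
b2 = y0 - m2*x0 = -11 + 11/(-7.2750) = -11 - 1.5120 = -12.5120

y = 0.1375x - 12.5120


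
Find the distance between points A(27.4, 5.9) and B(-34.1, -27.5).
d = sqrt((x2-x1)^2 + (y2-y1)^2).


dx = -34.1 - 27.4 = -61.5
dy = -27.5 - 5.9 = -33.4
d = sqrt(3782.25 + 1115.56) = sqrt(4897.81) = 69.9844

69.9844


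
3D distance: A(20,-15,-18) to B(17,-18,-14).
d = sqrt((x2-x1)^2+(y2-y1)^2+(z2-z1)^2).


dx=-3, dy=-3, dz=4
d = sqrt(9+9+16) = sqrt(34) = 5.8310

5.8310


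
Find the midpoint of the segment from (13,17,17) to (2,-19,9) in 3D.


Mx = (13+2)/2 = 7.5000
My = (17- 19)/2 = -1.0000
Mz = (17+9)/2 = 13.0000

M = (7.5000, -1.0000, 13.0000)


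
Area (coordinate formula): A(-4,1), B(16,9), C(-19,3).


-4*(9-3) = -24
16*(3-1) = 32
-19*(1-9) = 152
sum = 160
Area = |160|/2 = 80.0000

80.0000 sq units


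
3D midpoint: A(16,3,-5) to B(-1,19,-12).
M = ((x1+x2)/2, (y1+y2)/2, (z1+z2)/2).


Mx = (16- 1)/2 = 7.5000
My = (3+19)/2 = 11.0000
Mz = (-5- 12)/2 = -8.5000

M = (7.5000, 11.0000, -8.5000)


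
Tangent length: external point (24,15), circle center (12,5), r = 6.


d = sqrt((24-12)^2 + (15-5)^2) = sqrt(144+100) = 15.6205
L = sqrt(244.0000 - 36) = sqrt(208.0000) = 14.4222

14.4222


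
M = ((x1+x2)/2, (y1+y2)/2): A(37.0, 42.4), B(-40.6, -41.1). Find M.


Mx = (37.0 - 40.6)/2 = -3.6/2 = -1.8000
My = (42.4 - 41.1)/2 = 1.3/2 = 0.6500

(-1.8000, 0.6500)


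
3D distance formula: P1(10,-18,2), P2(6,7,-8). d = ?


dx=-4, dy=25, dz=-10
d = sqrt(16+625+100) = sqrt(741) = 27.2213

27.2213


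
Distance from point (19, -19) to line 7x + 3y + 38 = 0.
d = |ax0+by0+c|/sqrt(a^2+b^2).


|7*19 + 3*(-19) + 38| = |114| = 114
sqrt(49 + 9) = sqrt(58) = 7.6158
d = 114/sqrt(58) = 14.9689

14.9689


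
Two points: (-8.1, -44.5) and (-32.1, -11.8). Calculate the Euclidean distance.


dx = -32.1 + 8.1 = -24.0
dy = -11.8 + 44.5 = 32.7
d = sqrt(576.0 + 1069.29) = sqrt(1645.29) = 40.5622

40.5622


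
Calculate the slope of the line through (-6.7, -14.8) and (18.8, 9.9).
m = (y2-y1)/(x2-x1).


dy = 9.9 + 14.8 = 24.7
dx = 18.8 + 6.7 = 25.5
m = 24.7/25.5 = 0.9686

m = 0.9686


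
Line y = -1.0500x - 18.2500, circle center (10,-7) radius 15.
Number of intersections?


Substitute y = -1.0500x - 18.2500: (x-10)^2 + (-1.0500x- 18.2500+ 7)^2 = 225
Expand to Ax^2 + Bx + C = 0, where b-k = -11.25
A = 1+m^2 = 2.1025
B = 2(m(b-k) - h) = 2(-1.0500*(-11.25) - 10) = 3.625
C = h^2 + (b-k)^2 - r^2 = 100 + 126.5625 - 225 = 1.5625
disc = B^2-4AC = 13.1406 - 13.1406 = 0
disc = 0

1 intersection point (tangent)
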